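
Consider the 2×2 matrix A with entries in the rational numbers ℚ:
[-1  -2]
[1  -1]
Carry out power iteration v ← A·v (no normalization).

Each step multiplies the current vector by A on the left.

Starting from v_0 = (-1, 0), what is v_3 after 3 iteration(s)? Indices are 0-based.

v_0 = (-1, 0).
v_1 = A·v_0 = (1, -1).
v_2 = A·v_1 = (1, 2).
v_3 = A·v_2 = (-5, -1).

v_3 = (-5, -1)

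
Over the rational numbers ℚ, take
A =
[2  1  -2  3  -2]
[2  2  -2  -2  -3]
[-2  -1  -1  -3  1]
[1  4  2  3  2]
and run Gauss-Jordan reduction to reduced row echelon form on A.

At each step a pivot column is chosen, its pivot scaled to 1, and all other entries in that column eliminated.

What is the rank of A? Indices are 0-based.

[1] R0 /= 2  ⇒  (1, 1/2, -1, 3/2, -1)
     R1 -= 2·R0  ⇒  (0, 1, 0, -5, -1)
     R2 -= -2·R0  ⇒  (0, 0, -3, 0, -1)
     R3 -= 1·R0  ⇒  (0, 7/2, 3, 3/2, 3)
[2] R1 /= 1  ⇒  (0, 1, 0, -5, -1)
     R0 -= 1/2·R1  ⇒  (1, 0, -1, 4, -1/2)
     R3 -= 7/2·R1  ⇒  (0, 0, 3, 19, 13/2)
[3] R2 /= -3  ⇒  (0, 0, 1, 0, 1/3)
     R0 -= -1·R2  ⇒  (1, 0, 0, 4, -1/6)
     R3 -= 3·R2  ⇒  (0, 0, 0, 19, 11/2)
[4] R3 /= 19  ⇒  (0, 0, 0, 1, 11/38)
     R0 -= 4·R3  ⇒  (1, 0, 0, 0, -151/114)
     R1 -= -5·R3  ⇒  (0, 1, 0, 0, 17/38)

rank = 4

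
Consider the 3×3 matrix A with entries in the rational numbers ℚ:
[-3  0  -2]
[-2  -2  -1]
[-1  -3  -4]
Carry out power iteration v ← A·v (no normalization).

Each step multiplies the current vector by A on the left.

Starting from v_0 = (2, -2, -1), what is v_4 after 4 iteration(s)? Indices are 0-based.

v_4 = (-490, -368, -739)

v_0 = (2, -2, -1).
v_1 = A·v_0 = (-4, 1, 8).
v_2 = A·v_1 = (-4, -2, -31).
v_3 = A·v_2 = (74, 43, 134).
v_4 = A·v_3 = (-490, -368, -739).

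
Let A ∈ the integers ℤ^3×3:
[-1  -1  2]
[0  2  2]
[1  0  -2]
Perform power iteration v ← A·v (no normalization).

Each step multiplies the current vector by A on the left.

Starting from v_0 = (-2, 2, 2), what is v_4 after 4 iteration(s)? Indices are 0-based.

v_0 = (-2, 2, 2).
v_1 = A·v_0 = (4, 8, -6).
v_2 = A·v_1 = (-24, 4, 16).
v_3 = A·v_2 = (52, 40, -56).
v_4 = A·v_3 = (-204, -32, 164).

v_4 = (-204, -32, 164)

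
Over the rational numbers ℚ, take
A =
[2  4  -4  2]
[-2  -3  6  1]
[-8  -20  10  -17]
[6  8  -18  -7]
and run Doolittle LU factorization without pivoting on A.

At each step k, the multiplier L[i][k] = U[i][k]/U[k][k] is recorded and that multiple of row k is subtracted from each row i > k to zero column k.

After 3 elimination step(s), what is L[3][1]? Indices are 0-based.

k=0: U[0][0]=2
  eliminate (1,0): mult=-1, new row 1: (0, 1, 2, 3); set L[1][0]=-1
  eliminate (2,0): mult=-4, new row 2: (0, -4, -6, -9); set L[2][0]=-4
  eliminate (3,0): mult=3, new row 3: (0, -4, -6, -13); set L[3][0]=3
k=1: U[1][1]=1
  eliminate (2,1): mult=-4, new row 2: (0, 0, 2, 3); set L[2][1]=-4
  eliminate (3,1): mult=-4, new row 3: (0, 0, 2, -1); set L[3][1]=-4
k=2: U[2][2]=2
  eliminate (3,2): mult=1, new row 3: (0, 0, 0, -4); set L[3][2]=1

L[3][1] = -4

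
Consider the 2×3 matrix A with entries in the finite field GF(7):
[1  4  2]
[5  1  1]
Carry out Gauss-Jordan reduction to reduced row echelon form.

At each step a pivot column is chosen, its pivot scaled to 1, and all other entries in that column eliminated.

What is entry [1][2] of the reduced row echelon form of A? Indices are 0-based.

M[1][2] = 6

pivot(0,0)=1: scale R0 → (1, 4, 2)
  clear (1,0): R1 −= (5)R0 → (0, 2, 5)
pivot(1,1)=2: scale R1 → (0, 1, 6)
  clear (0,1): R0 −= (4)R1 → (1, 0, 6)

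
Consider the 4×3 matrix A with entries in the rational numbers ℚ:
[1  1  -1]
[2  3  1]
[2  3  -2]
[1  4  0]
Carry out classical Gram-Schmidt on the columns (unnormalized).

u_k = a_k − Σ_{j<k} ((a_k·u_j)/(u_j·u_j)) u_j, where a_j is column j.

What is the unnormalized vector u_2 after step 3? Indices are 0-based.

u_2 = (-35/61, 102/61, -81/61, -7/61)

Step 1: u_0 = a_0 = (1, 2, 2, 1).
Step 2: u_1 = a_1 − (17/10)·u_0 = (-7/10, -2/5, -2/5, 23/10).
Step 3: u_2 = a_2 − (-3/10)·u_0 − (11/61)·u_1 = (-35/61, 102/61, -81/61, -7/61).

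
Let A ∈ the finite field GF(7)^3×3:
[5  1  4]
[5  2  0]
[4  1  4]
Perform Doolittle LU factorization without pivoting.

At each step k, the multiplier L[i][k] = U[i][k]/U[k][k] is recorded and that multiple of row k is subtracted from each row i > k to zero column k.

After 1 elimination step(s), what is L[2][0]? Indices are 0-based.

L[2][0] = 5

k=0: U[0][0]=5
  eliminate (1,0): mult=1, new row 1: (0, 1, 3); set L[1][0]=1
  eliminate (2,0): mult=5, new row 2: (0, 3, 5); set L[2][0]=5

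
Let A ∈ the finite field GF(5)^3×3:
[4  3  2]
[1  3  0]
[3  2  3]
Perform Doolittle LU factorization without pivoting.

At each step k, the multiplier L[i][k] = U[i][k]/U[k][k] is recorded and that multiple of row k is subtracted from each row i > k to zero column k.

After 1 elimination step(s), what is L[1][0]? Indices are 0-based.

L[1][0] = 4

[col 0] pivot 4
  R1 -= 4*R0 → (0, 1, 2)  (L[1][0] := 4)
  R2 -= 2*R0 → (0, 1, 4)  (L[2][0] := 2)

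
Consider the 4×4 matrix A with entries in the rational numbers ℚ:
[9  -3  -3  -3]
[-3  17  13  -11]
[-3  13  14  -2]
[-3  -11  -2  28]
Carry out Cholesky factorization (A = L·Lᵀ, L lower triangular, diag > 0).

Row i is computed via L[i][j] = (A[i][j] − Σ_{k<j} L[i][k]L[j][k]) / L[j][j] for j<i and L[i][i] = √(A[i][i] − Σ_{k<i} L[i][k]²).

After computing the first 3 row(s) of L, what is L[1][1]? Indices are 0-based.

L[1][1] = 4

Step 1: L[0][0] = √(9) = 3.
  L[1][0] = (-3) / L[0][0] = -1.
Step 2: L[1][1] = √(16) = 4.
  L[2][0] = (-3) / L[0][0] = -1.
  L[2][1] = (12) / L[1][1] = 3.
Step 3: L[2][2] = √(4) = 2.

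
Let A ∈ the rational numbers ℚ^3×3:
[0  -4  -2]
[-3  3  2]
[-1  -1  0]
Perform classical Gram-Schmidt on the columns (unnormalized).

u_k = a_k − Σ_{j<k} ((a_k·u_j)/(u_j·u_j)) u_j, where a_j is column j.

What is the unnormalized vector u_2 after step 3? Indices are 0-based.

u_2 = (-6/49, -4/49, 12/49)

Step 1: u_0 = a_0 = (0, -3, -1).
Step 2: u_1 = a_1 − (-4/5)·u_0 = (-4, 3/5, -9/5).
Step 3: u_2 = a_2 − (-3/5)·u_0 − (23/49)·u_1 = (-6/49, -4/49, 12/49).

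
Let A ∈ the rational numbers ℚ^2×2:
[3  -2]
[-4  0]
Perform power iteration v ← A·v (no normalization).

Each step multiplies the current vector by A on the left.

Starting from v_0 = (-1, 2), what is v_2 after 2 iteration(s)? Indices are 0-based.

v_0 = (-1, 2).
v_1 = A·v_0 = (-7, 4).
v_2 = A·v_1 = (-29, 28).

v_2 = (-29, 28)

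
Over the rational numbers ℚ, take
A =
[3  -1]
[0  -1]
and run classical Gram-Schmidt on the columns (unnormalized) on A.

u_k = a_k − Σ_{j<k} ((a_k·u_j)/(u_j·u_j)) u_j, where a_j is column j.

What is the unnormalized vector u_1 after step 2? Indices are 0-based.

Step 1: u_0 = a_0 = (3, 0).
Step 2: u_1 = a_1 − (-1/3)·u_0 = (0, -1).

u_1 = (0, -1)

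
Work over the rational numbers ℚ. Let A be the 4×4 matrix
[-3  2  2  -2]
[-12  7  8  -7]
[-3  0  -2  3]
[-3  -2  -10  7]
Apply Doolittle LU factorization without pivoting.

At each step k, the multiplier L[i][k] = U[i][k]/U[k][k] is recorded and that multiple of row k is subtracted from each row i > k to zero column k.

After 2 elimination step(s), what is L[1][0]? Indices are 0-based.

L[1][0] = 4

Step 1: pivot at (0,0) is -3.
  row1 ← row1 − (4)·row0  ⇒  L[1][0]=4, U row1=(0, -1, 0, 1)
  row2 ← row2 − (1)·row0  ⇒  L[2][0]=1, U row2=(0, -2, -4, 5)
  row3 ← row3 − (1)·row0  ⇒  L[3][0]=1, U row3=(0, -4, -12, 9)
Step 2: pivot at (1,1) is -1.
  row2 ← row2 − (2)·row1  ⇒  L[2][1]=2, U row2=(0, 0, -4, 3)
  row3 ← row3 − (4)·row1  ⇒  L[3][1]=4, U row3=(0, 0, -12, 5)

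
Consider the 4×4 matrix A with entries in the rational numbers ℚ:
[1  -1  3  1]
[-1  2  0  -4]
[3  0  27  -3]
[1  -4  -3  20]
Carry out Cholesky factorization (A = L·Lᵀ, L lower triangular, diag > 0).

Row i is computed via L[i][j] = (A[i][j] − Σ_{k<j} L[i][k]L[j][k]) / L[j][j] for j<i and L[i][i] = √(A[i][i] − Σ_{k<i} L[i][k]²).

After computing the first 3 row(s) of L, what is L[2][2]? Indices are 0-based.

L[2][2] = 3

Step 1: L[0][0] = √(1) = 1.
  L[1][0] = (-1) / L[0][0] = -1.
Step 2: L[1][1] = √(1) = 1.
  L[2][0] = (3) / L[0][0] = 3.
  L[2][1] = (3) / L[1][1] = 3.
Step 3: L[2][2] = √(9) = 3.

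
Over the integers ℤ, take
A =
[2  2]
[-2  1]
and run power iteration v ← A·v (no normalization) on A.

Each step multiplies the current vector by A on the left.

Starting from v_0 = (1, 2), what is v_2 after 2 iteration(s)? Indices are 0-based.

v_2 = (12, -12)

v_0 = (1, 2).
v_1 = A·v_0 = (6, 0).
v_2 = A·v_1 = (12, -12).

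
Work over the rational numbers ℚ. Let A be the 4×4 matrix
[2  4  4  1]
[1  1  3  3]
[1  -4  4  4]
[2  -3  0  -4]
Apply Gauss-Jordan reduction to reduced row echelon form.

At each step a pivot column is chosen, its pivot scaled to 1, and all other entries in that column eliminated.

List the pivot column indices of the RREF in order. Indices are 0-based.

step 1: normalize row 0 (÷2) = (1, 2, 2, 1/2)
  row 1: subtract 1×row0 = (0, -1, 1, 5/2)
  row 2: subtract 1×row0 = (0, -6, 2, 7/2)
  row 3: subtract 2×row0 = (0, -7, -4, -5)
step 2: normalize row 1 (÷-1) = (0, 1, -1, -5/2)
  row 0: subtract 2×row1 = (1, 0, 4, 11/2)
  row 2: subtract -6×row1 = (0, 0, -4, -23/2)
  row 3: subtract -7×row1 = (0, 0, -11, -45/2)
step 3: normalize row 2 (÷-4) = (0, 0, 1, 23/8)
  row 0: subtract 4×row2 = (1, 0, 0, -6)
  row 1: subtract -1×row2 = (0, 1, 0, 3/8)
  row 3: subtract -11×row2 = (0, 0, 0, 73/8)
step 4: normalize row 3 (÷73/8) = (0, 0, 0, 1)
  row 0: subtract -6×row3 = (1, 0, 0, 0)
  row 1: subtract 3/8×row3 = (0, 1, 0, 0)
  row 2: subtract 23/8×row3 = (0, 0, 1, 0)

pivot columns: 0, 1, 2, 3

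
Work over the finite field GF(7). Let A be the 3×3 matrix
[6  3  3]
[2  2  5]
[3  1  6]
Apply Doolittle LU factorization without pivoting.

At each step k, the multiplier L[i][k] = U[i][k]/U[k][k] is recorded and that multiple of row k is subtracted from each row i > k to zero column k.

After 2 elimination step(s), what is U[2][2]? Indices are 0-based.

U[2][2] = 3

[col 0] pivot 6
  R1 -= 5*R0 → (0, 1, 4)  (L[1][0] := 5)
  R2 -= 4*R0 → (0, 3, 1)  (L[2][0] := 4)
[col 1] pivot 1
  R2 -= 3*R1 → (0, 0, 3)  (L[2][1] := 3)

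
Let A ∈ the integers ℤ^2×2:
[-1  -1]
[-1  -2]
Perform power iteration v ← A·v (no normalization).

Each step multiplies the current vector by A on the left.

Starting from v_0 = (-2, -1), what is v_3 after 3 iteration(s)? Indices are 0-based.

v_3 = (18, 29)

v_0 = (-2, -1).
v_1 = A·v_0 = (3, 4).
v_2 = A·v_1 = (-7, -11).
v_3 = A·v_2 = (18, 29).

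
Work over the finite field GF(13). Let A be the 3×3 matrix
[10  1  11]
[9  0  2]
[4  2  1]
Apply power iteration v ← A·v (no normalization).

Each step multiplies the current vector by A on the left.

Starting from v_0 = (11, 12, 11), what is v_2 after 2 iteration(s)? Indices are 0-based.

v_2 = (1, 5, 6)

v_0 = (11, 12, 11).
v_1 = A·v_0 = (9, 4, 1).
v_2 = A·v_1 = (1, 5, 6).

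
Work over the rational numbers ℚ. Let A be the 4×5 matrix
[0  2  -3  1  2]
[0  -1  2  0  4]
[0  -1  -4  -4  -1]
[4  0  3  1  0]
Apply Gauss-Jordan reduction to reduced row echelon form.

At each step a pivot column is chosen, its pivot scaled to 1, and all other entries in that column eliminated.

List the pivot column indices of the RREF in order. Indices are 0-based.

pivot columns: 0, 1, 2, 3

pivot(0,0): swap R0↔R3
pivot(0,0)=4: scale R0 → (1, 0, 3/4, 1/4, 0)
pivot(1,1)=-1: scale R1 → (0, 1, -2, 0, -4)
  clear (2,1): R2 −= (-1)R1 → (0, 0, -6, -4, -5)
  clear (3,1): R3 −= (2)R1 → (0, 0, 1, 1, 10)
pivot(2,2)=-6: scale R2 → (0, 0, 1, 2/3, 5/6)
  clear (0,2): R0 −= (3/4)R2 → (1, 0, 0, -1/4, -5/8)
  clear (1,2): R1 −= (-2)R2 → (0, 1, 0, 4/3, -7/3)
  clear (3,2): R3 −= (1)R2 → (0, 0, 0, 1/3, 55/6)
pivot(3,3)=1/3: scale R3 → (0, 0, 0, 1, 55/2)
  clear (0,3): R0 −= (-1/4)R3 → (1, 0, 0, 0, 25/4)
  clear (1,3): R1 −= (4/3)R3 → (0, 1, 0, 0, -39)
  clear (2,3): R2 −= (2/3)R3 → (0, 0, 1, 0, -35/2)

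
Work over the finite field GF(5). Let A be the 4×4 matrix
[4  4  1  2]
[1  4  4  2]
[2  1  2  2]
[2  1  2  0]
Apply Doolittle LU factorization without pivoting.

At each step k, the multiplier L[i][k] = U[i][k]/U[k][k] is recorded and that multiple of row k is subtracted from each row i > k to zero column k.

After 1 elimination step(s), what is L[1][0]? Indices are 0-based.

L[1][0] = 4

[col 0] pivot 4
  R1 -= 4*R0 → (0, 3, 0, 4)  (L[1][0] := 4)
  R2 -= 3*R0 → (0, 4, 4, 1)  (L[2][0] := 3)
  R3 -= 3*R0 → (0, 4, 4, 4)  (L[3][0] := 3)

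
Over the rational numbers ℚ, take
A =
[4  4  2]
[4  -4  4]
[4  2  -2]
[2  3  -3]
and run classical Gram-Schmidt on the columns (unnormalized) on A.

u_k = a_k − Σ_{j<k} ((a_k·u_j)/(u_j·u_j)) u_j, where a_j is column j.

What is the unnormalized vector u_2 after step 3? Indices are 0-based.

u_2 = (195/67, 21/67, -150/67, -132/67)

Step 1: u_0 = a_0 = (4, 4, 4, 2).
Step 2: u_1 = a_1 − (7/26)·u_0 = (38/13, -66/13, 12/13, 32/13).
Step 3: u_2 = a_2 − (5/26)·u_0 − (-77/134)·u_1 = (195/67, 21/67, -150/67, -132/67).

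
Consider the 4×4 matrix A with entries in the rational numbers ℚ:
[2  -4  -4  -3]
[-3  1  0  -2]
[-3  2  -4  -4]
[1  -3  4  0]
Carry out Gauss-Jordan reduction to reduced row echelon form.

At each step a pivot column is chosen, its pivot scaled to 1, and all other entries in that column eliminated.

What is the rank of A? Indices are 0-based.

rank = 4

pivot(0,0)=2: scale R0 → (1, -2, -2, -3/2)
  clear (1,0): R1 −= (-3)R0 → (0, -5, -6, -13/2)
  clear (2,0): R2 −= (-3)R0 → (0, -4, -10, -17/2)
  clear (3,0): R3 −= (1)R0 → (0, -1, 6, 3/2)
pivot(1,1)=-5: scale R1 → (0, 1, 6/5, 13/10)
  clear (0,1): R0 −= (-2)R1 → (1, 0, 2/5, 11/10)
  clear (2,1): R2 −= (-4)R1 → (0, 0, -26/5, -33/10)
  clear (3,1): R3 −= (-1)R1 → (0, 0, 36/5, 14/5)
pivot(2,2)=-26/5: scale R2 → (0, 0, 1, 33/52)
  clear (0,2): R0 −= (2/5)R2 → (1, 0, 0, 11/13)
  clear (1,2): R1 −= (6/5)R2 → (0, 1, 0, 7/13)
  clear (3,2): R3 −= (36/5)R2 → (0, 0, 0, -23/13)
pivot(3,3)=-23/13: scale R3 → (0, 0, 0, 1)
  clear (0,3): R0 −= (11/13)R3 → (1, 0, 0, 0)
  clear (1,3): R1 −= (7/13)R3 → (0, 1, 0, 0)
  clear (2,3): R2 −= (33/52)R3 → (0, 0, 1, 0)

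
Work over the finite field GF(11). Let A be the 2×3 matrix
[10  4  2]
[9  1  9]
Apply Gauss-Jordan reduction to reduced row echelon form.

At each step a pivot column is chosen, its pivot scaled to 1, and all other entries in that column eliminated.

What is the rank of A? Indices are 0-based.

rank = 2

[1] R0 /= 10  ⇒  (1, 7, 9)
     R1 -= 9·R0  ⇒  (0, 4, 5)
[2] R1 /= 4  ⇒  (0, 1, 4)
     R0 -= 7·R1  ⇒  (1, 0, 3)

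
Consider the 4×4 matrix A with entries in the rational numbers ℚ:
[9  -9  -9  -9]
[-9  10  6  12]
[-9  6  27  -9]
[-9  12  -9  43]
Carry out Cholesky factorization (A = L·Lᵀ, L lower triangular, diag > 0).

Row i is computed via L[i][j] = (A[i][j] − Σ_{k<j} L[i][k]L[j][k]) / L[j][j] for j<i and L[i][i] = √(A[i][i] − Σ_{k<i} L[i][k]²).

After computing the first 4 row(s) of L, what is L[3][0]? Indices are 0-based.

Step 1: L[0][0] = √(9) = 3.
  L[1][0] = (-9) / L[0][0] = -3.
Step 2: L[1][1] = √(1) = 1.
  L[2][0] = (-9) / L[0][0] = -3.
  L[2][1] = (-3) / L[1][1] = -3.
Step 3: L[2][2] = √(9) = 3.
  L[3][0] = (-9) / L[0][0] = -3.
  L[3][1] = (3) / L[1][1] = 3.
  L[3][2] = (-9) / L[2][2] = -3.
Step 4: L[3][3] = √(16) = 4.

L[3][0] = -3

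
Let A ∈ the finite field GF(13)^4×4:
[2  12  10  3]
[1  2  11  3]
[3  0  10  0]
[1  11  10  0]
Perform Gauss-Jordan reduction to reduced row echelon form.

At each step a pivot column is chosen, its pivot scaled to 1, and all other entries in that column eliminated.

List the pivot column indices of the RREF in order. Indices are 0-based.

pivot columns: 0, 1, 2, 3

step 1: normalize row 0 (÷2) = (1, 6, 5, 8)
  row 1: subtract 1×row0 = (0, 9, 6, 8)
  row 2: subtract 3×row0 = (0, 8, 8, 2)
  row 3: subtract 1×row0 = (0, 5, 5, 5)
step 2: normalize row 1 (÷9) = (0, 1, 5, 11)
  row 0: subtract 6×row1 = (1, 0, 1, 7)
  row 2: subtract 8×row1 = (0, 0, 7, 5)
  row 3: subtract 5×row1 = (0, 0, 6, 2)
step 3: normalize row 2 (÷7) = (0, 0, 1, 10)
  row 0: subtract 1×row2 = (1, 0, 0, 10)
  row 1: subtract 5×row2 = (0, 1, 0, 0)
  row 3: subtract 6×row2 = (0, 0, 0, 7)
step 4: normalize row 3 (÷7) = (0, 0, 0, 1)
  row 0: subtract 10×row3 = (1, 0, 0, 0)
  row 2: subtract 10×row3 = (0, 0, 1, 0)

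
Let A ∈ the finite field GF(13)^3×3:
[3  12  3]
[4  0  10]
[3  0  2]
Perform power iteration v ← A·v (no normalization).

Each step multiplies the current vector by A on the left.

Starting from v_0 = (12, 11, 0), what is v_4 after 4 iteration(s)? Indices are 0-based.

v_4 = (10, 6, 8)

v_0 = (12, 11, 0).
v_1 = A·v_0 = (12, 9, 10).
v_2 = A·v_1 = (5, 5, 4).
v_3 = A·v_2 = (9, 8, 10).
v_4 = A·v_3 = (10, 6, 8).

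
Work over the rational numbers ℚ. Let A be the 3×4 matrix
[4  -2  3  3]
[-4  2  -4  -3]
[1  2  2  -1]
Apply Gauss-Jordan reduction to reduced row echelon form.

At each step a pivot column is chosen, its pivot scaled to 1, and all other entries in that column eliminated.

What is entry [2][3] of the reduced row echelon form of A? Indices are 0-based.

step 1: normalize row 0 (÷4) = (1, -1/2, 3/4, 3/4)
  row 1: subtract -4×row0 = (0, 0, -1, 0)
  row 2: subtract 1×row0 = (0, 5/2, 5/4, -7/4)
step 2: exchange rows 1,2
step 2: normalize row 1 (÷5/2) = (0, 1, 1/2, -7/10)
  row 0: subtract -1/2×row1 = (1, 0, 1, 2/5)
step 3: normalize row 2 (÷-1) = (0, 0, 1, 0)
  row 0: subtract 1×row2 = (1, 0, 0, 2/5)
  row 1: subtract 1/2×row2 = (0, 1, 0, -7/10)

M[2][3] = 0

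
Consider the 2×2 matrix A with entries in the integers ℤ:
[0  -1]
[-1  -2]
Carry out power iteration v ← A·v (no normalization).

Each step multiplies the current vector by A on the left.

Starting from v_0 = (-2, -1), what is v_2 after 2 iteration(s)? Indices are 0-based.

v_2 = (-4, -9)

v_0 = (-2, -1).
v_1 = A·v_0 = (1, 4).
v_2 = A·v_1 = (-4, -9).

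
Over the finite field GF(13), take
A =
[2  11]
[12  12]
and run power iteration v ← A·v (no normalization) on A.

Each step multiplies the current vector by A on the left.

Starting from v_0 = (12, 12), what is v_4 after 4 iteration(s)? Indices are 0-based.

v_4 = (6, 11)

v_0 = (12, 12).
v_1 = A·v_0 = (0, 2).
v_2 = A·v_1 = (9, 11).
v_3 = A·v_2 = (9, 6).
v_4 = A·v_3 = (6, 11).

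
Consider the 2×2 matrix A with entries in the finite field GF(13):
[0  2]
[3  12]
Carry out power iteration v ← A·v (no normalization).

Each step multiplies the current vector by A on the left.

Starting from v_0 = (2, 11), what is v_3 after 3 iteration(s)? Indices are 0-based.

v_0 = (2, 11).
v_1 = A·v_0 = (9, 8).
v_2 = A·v_1 = (3, 6).
v_3 = A·v_2 = (12, 3).

v_3 = (12, 3)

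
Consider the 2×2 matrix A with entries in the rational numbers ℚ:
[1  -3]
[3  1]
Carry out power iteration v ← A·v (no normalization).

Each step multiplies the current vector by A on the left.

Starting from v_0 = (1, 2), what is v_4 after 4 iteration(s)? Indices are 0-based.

v_4 = (220, -40)

v_0 = (1, 2).
v_1 = A·v_0 = (-5, 5).
v_2 = A·v_1 = (-20, -10).
v_3 = A·v_2 = (10, -70).
v_4 = A·v_3 = (220, -40).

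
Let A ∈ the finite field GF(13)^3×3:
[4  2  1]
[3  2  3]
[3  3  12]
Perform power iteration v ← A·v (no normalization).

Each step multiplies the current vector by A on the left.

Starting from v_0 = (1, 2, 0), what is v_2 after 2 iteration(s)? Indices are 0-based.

v_2 = (3, 0, 10)

v_0 = (1, 2, 0).
v_1 = A·v_0 = (8, 7, 9).
v_2 = A·v_1 = (3, 0, 10).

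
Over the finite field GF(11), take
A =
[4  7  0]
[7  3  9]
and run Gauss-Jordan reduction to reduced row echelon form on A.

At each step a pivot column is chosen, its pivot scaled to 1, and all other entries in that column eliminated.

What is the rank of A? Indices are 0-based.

step 1: normalize row 0 (÷4) = (1, 10, 0)
  row 1: subtract 7×row0 = (0, 10, 9)
step 2: normalize row 1 (÷10) = (0, 1, 2)
  row 0: subtract 10×row1 = (1, 0, 2)

rank = 2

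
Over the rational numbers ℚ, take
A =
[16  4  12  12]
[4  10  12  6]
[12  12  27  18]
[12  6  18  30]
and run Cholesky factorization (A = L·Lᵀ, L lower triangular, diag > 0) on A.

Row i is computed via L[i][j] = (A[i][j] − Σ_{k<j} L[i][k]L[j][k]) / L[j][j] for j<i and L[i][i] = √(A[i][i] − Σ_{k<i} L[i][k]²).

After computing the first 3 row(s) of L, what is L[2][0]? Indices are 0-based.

Step 1: L[0][0] = √(16) = 4.
  L[1][0] = (4) / L[0][0] = 1.
Step 2: L[1][1] = √(9) = 3.
  L[2][0] = (12) / L[0][0] = 3.
  L[2][1] = (9) / L[1][1] = 3.
Step 3: L[2][2] = √(9) = 3.

L[2][0] = 3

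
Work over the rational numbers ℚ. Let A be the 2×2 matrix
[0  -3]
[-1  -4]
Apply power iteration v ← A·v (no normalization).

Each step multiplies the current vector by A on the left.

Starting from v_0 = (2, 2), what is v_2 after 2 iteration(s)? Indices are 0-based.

v_2 = (30, 46)

v_0 = (2, 2).
v_1 = A·v_0 = (-6, -10).
v_2 = A·v_1 = (30, 46).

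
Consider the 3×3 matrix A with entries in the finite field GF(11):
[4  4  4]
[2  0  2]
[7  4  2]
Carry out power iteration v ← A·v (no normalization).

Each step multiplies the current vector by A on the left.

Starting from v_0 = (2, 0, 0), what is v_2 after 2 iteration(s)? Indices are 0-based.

v_0 = (2, 0, 0).
v_1 = A·v_0 = (8, 4, 3).
v_2 = A·v_1 = (5, 0, 1).

v_2 = (5, 0, 1)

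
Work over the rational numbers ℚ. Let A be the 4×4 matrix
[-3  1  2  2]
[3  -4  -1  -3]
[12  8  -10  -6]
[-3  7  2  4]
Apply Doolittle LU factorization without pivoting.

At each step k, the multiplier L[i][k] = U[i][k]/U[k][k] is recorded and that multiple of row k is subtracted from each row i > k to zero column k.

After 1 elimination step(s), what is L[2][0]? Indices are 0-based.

L[2][0] = -4

[col 0] pivot -3
  R1 -= -1*R0 → (0, -3, 1, -1)  (L[1][0] := -1)
  R2 -= -4*R0 → (0, 12, -2, 2)  (L[2][0] := -4)
  R3 -= 1*R0 → (0, 6, 0, 2)  (L[3][0] := 1)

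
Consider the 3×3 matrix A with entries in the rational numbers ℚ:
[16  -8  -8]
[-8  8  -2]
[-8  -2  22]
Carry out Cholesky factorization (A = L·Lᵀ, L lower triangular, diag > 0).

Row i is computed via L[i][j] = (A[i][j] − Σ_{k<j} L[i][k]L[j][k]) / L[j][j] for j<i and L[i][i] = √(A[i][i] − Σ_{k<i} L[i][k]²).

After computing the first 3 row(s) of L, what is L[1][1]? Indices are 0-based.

Step 1: L[0][0] = √(16) = 4.
  L[1][0] = (-8) / L[0][0] = -2.
Step 2: L[1][1] = √(4) = 2.
  L[2][0] = (-8) / L[0][0] = -2.
  L[2][1] = (-6) / L[1][1] = -3.
Step 3: L[2][2] = √(9) = 3.

L[1][1] = 2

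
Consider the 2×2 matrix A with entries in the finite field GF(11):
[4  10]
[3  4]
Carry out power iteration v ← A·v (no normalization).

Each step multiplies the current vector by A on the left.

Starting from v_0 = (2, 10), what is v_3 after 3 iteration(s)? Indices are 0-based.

v_0 = (2, 10).
v_1 = A·v_0 = (9, 2).
v_2 = A·v_1 = (1, 2).
v_3 = A·v_2 = (2, 0).

v_3 = (2, 0)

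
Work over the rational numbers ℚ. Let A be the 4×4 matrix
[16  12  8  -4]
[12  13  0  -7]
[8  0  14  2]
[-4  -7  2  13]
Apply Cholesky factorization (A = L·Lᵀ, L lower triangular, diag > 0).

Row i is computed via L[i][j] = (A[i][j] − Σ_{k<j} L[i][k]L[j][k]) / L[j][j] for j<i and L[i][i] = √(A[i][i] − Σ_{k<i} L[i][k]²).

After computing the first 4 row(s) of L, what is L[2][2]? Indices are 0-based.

L[2][2] = 1

Step 1: L[0][0] = √(16) = 4.
  L[1][0] = (12) / L[0][0] = 3.
Step 2: L[1][1] = √(4) = 2.
  L[2][0] = (8) / L[0][0] = 2.
  L[2][1] = (-6) / L[1][1] = -3.
Step 3: L[2][2] = √(1) = 1.
  L[3][0] = (-4) / L[0][0] = -1.
  L[3][1] = (-4) / L[1][1] = -2.
  L[3][2] = (-2) / L[2][2] = -2.
Step 4: L[3][3] = √(4) = 2.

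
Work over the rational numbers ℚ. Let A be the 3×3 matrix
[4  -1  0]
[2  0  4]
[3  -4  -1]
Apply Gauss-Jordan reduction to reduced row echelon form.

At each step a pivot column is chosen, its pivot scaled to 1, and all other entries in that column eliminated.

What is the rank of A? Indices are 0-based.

rank = 3

[1] R0 /= 4  ⇒  (1, -1/4, 0)
     R1 -= 2·R0  ⇒  (0, 1/2, 4)
     R2 -= 3·R0  ⇒  (0, -13/4, -1)
[2] R1 /= 1/2  ⇒  (0, 1, 8)
     R0 -= -1/4·R1  ⇒  (1, 0, 2)
     R2 -= -13/4·R1  ⇒  (0, 0, 25)
[3] R2 /= 25  ⇒  (0, 0, 1)
     R0 -= 2·R2  ⇒  (1, 0, 0)
     R1 -= 8·R2  ⇒  (0, 1, 0)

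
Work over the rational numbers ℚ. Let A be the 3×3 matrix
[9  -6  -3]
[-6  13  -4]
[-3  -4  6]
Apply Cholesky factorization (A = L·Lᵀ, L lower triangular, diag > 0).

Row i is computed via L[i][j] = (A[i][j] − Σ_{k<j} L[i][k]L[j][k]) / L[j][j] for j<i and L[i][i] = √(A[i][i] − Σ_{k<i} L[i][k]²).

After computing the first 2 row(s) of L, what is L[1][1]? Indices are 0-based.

Step 1: L[0][0] = √(9) = 3.
  L[1][0] = (-6) / L[0][0] = -2.
Step 2: L[1][1] = √(9) = 3.

L[1][1] = 3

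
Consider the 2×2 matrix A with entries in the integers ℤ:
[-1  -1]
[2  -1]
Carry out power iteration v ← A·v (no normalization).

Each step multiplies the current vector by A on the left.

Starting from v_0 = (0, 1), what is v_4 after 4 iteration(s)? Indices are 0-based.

v_0 = (0, 1).
v_1 = A·v_0 = (-1, -1).
v_2 = A·v_1 = (2, -1).
v_3 = A·v_2 = (-1, 5).
v_4 = A·v_3 = (-4, -7).

v_4 = (-4, -7)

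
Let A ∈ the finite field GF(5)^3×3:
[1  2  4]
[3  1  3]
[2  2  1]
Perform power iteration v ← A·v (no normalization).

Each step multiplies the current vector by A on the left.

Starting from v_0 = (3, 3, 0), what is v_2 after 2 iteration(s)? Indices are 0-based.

v_0 = (3, 3, 0).
v_1 = A·v_0 = (4, 2, 2).
v_2 = A·v_1 = (1, 0, 4).

v_2 = (1, 0, 4)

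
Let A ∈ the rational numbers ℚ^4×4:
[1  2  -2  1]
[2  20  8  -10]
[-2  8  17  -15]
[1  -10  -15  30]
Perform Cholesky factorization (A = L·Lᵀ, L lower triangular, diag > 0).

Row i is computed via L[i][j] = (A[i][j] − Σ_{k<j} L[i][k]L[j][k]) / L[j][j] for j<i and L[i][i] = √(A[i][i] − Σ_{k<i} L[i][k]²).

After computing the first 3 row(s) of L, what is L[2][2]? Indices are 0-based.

L[2][2] = 2

Step 1: L[0][0] = √(1) = 1.
  L[1][0] = (2) / L[0][0] = 2.
Step 2: L[1][1] = √(16) = 4.
  L[2][0] = (-2) / L[0][0] = -2.
  L[2][1] = (12) / L[1][1] = 3.
Step 3: L[2][2] = √(4) = 2.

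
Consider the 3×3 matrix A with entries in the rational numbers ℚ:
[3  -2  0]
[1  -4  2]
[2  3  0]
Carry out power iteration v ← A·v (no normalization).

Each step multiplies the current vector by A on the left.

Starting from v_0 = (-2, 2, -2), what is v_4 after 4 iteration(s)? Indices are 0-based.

v_0 = (-2, 2, -2).
v_1 = A·v_0 = (-10, -14, 2).
v_2 = A·v_1 = (-2, 50, -62).
v_3 = A·v_2 = (-106, -326, 146).
v_4 = A·v_3 = (334, 1490, -1190).

v_4 = (334, 1490, -1190)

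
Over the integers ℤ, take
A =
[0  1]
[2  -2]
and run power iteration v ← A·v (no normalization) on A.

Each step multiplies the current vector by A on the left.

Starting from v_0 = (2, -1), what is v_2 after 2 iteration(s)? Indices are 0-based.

v_2 = (6, -14)

v_0 = (2, -1).
v_1 = A·v_0 = (-1, 6).
v_2 = A·v_1 = (6, -14).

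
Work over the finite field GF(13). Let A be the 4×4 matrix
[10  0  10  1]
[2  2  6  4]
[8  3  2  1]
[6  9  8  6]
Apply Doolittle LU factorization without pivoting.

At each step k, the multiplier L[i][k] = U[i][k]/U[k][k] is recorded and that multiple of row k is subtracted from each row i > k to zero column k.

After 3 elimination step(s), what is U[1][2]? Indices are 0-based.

[col 0] pivot 10
  R1 -= 8*R0 → (0, 2, 4, 9)  (L[1][0] := 8)
  R2 -= 6*R0 → (0, 3, 7, 8)  (L[2][0] := 6)
  R3 -= 11*R0 → (0, 9, 2, 8)  (L[3][0] := 11)
[col 1] pivot 2
  R2 -= 8*R1 → (0, 0, 1, 1)  (L[2][1] := 8)
  R3 -= 11*R1 → (0, 0, 10, 0)  (L[3][1] := 11)
[col 2] pivot 1
  R3 -= 10*R2 → (0, 0, 0, 3)  (L[3][2] := 10)

U[1][2] = 4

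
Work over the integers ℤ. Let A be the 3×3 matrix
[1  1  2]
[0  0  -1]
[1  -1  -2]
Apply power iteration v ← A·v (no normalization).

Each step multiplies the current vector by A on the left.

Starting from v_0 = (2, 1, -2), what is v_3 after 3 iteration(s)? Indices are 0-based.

v_3 = (-20, 13, 42)

v_0 = (2, 1, -2).
v_1 = A·v_0 = (-1, 2, 5).
v_2 = A·v_1 = (11, -5, -13).
v_3 = A·v_2 = (-20, 13, 42).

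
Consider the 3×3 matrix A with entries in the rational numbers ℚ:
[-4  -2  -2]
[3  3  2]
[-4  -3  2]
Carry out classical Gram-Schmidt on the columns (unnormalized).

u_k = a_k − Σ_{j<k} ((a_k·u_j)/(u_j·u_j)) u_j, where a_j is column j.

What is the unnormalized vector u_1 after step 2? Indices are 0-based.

Step 1: u_0 = a_0 = (-4, 3, -4).
Step 2: u_1 = a_1 − (29/41)·u_0 = (34/41, 36/41, -7/41).

u_1 = (34/41, 36/41, -7/41)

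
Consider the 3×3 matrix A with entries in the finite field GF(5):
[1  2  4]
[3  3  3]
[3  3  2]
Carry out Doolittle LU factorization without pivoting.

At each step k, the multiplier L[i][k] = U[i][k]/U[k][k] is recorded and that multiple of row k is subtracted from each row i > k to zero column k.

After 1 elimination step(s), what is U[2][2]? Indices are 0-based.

U[2][2] = 0

[col 0] pivot 1
  R1 -= 3*R0 → (0, 2, 1)  (L[1][0] := 3)
  R2 -= 3*R0 → (0, 2, 0)  (L[2][0] := 3)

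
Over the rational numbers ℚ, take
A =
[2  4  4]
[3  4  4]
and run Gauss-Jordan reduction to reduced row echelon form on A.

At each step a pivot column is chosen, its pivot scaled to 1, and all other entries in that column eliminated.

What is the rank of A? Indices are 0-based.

rank = 2

step 1: normalize row 0 (÷2) = (1, 2, 2)
  row 1: subtract 3×row0 = (0, -2, -2)
step 2: normalize row 1 (÷-2) = (0, 1, 1)
  row 0: subtract 2×row1 = (1, 0, 0)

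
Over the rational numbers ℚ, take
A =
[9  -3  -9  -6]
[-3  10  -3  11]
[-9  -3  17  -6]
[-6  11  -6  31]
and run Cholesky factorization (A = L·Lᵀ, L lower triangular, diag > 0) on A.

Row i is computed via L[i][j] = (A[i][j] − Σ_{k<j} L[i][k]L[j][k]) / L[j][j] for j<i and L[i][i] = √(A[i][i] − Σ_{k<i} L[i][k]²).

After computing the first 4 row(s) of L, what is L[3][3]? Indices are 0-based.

L[3][3] = 3

Step 1: L[0][0] = √(9) = 3.
  L[1][0] = (-3) / L[0][0] = -1.
Step 2: L[1][1] = √(9) = 3.
  L[2][0] = (-9) / L[0][0] = -3.
  L[2][1] = (-6) / L[1][1] = -2.
Step 3: L[2][2] = √(4) = 2.
  L[3][0] = (-6) / L[0][0] = -2.
  L[3][1] = (9) / L[1][1] = 3.
  L[3][2] = (-6) / L[2][2] = -3.
Step 4: L[3][3] = √(9) = 3.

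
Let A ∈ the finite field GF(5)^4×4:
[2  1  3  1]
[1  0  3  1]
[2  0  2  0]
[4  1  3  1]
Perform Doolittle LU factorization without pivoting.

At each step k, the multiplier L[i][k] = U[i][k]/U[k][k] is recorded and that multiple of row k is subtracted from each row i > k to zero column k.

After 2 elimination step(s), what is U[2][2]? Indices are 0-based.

U[2][2] = 1

[col 0] pivot 2
  R1 -= 3*R0 → (0, 2, 4, 3)  (L[1][0] := 3)
  R2 -= 1*R0 → (0, 4, 4, 4)  (L[2][0] := 1)
  R3 -= 2*R0 → (0, 4, 2, 4)  (L[3][0] := 2)
[col 1] pivot 2
  R2 -= 2*R1 → (0, 0, 1, 3)  (L[2][1] := 2)
  R3 -= 2*R1 → (0, 0, 4, 3)  (L[3][1] := 2)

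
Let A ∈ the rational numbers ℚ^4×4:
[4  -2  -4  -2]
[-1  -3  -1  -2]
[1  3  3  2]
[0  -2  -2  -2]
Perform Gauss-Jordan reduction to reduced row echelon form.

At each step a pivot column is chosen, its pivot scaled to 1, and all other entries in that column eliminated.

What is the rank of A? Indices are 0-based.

pivot(0,0)=4: scale R0 → (1, -1/2, -1, -1/2)
  clear (1,0): R1 −= (-1)R0 → (0, -7/2, -2, -5/2)
  clear (2,0): R2 −= (1)R0 → (0, 7/2, 4, 5/2)
pivot(1,1)=-7/2: scale R1 → (0, 1, 4/7, 5/7)
  clear (0,1): R0 −= (-1/2)R1 → (1, 0, -5/7, -1/7)
  clear (2,1): R2 −= (7/2)R1 → (0, 0, 2, 0)
  clear (3,1): R3 −= (-2)R1 → (0, 0, -6/7, -4/7)
pivot(2,2)=2: scale R2 → (0, 0, 1, 0)
  clear (0,2): R0 −= (-5/7)R2 → (1, 0, 0, -1/7)
  clear (1,2): R1 −= (4/7)R2 → (0, 1, 0, 5/7)
  clear (3,2): R3 −= (-6/7)R2 → (0, 0, 0, -4/7)
pivot(3,3)=-4/7: scale R3 → (0, 0, 0, 1)
  clear (0,3): R0 −= (-1/7)R3 → (1, 0, 0, 0)
  clear (1,3): R1 −= (5/7)R3 → (0, 1, 0, 0)

rank = 4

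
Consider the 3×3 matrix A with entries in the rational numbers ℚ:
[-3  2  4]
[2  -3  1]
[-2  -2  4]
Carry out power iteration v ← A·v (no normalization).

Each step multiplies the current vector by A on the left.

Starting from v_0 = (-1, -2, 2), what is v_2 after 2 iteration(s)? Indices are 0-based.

v_0 = (-1, -2, 2).
v_1 = A·v_0 = (7, 6, 14).
v_2 = A·v_1 = (47, 10, 30).

v_2 = (47, 10, 30)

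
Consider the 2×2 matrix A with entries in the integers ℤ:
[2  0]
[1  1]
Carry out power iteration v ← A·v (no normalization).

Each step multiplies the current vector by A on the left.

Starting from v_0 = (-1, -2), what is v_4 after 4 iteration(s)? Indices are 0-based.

v_4 = (-16, -17)

v_0 = (-1, -2).
v_1 = A·v_0 = (-2, -3).
v_2 = A·v_1 = (-4, -5).
v_3 = A·v_2 = (-8, -9).
v_4 = A·v_3 = (-16, -17).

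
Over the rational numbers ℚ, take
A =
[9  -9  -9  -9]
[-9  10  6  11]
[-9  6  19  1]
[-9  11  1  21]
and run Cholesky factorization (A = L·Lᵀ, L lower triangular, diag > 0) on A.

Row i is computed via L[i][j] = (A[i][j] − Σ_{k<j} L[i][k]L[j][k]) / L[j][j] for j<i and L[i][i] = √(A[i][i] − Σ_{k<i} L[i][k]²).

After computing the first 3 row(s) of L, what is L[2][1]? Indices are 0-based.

L[2][1] = -3

Step 1: L[0][0] = √(9) = 3.
  L[1][0] = (-9) / L[0][0] = -3.
Step 2: L[1][1] = √(1) = 1.
  L[2][0] = (-9) / L[0][0] = -3.
  L[2][1] = (-3) / L[1][1] = -3.
Step 3: L[2][2] = √(1) = 1.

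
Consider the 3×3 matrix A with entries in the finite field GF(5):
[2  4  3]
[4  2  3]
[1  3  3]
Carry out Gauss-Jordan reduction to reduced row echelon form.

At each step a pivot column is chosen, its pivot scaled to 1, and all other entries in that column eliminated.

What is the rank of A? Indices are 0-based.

rank = 3

[1] R0 /= 2  ⇒  (1, 2, 4)
     R1 -= 4·R0  ⇒  (0, 4, 2)
     R2 -= 1·R0  ⇒  (0, 1, 4)
[2] R1 /= 4  ⇒  (0, 1, 3)
     R0 -= 2·R1  ⇒  (1, 0, 3)
     R2 -= 1·R1  ⇒  (0, 0, 1)
[3] R2 /= 1  ⇒  (0, 0, 1)
     R0 -= 3·R2  ⇒  (1, 0, 0)
     R1 -= 3·R2  ⇒  (0, 1, 0)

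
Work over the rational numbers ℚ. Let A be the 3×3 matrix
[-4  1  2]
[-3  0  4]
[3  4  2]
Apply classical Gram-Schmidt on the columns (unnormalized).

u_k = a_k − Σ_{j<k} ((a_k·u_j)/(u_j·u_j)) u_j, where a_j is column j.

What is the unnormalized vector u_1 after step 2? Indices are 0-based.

u_1 = (33/17, 12/17, 56/17)

Step 1: u_0 = a_0 = (-4, -3, 3).
Step 2: u_1 = a_1 − (4/17)·u_0 = (33/17, 12/17, 56/17).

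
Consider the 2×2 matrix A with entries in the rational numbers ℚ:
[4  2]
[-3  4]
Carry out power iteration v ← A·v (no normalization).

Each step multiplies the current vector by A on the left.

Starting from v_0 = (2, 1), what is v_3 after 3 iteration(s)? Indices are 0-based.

v_3 = (68, -260)

v_0 = (2, 1).
v_1 = A·v_0 = (10, -2).
v_2 = A·v_1 = (36, -38).
v_3 = A·v_2 = (68, -260).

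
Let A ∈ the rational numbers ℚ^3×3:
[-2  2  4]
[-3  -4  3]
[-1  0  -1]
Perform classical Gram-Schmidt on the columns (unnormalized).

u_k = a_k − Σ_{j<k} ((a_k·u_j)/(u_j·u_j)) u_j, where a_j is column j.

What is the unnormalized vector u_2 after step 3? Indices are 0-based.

u_2 = (2/3, 1/3, -7/3)

Step 1: u_0 = a_0 = (-2, -3, -1).
Step 2: u_1 = a_1 − (4/7)·u_0 = (22/7, -16/7, 4/7).
Step 3: u_2 = a_2 − (-8/7)·u_0 − (1/3)·u_1 = (2/3, 1/3, -7/3).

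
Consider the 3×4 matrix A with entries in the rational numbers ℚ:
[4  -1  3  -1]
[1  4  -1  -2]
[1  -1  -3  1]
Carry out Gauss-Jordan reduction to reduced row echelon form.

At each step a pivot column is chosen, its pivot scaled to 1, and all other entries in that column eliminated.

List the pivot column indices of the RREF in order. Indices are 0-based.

pivot columns: 0, 1, 2

pivot(0,0)=4: scale R0 → (1, -1/4, 3/4, -1/4)
  clear (1,0): R1 −= (1)R0 → (0, 17/4, -7/4, -7/4)
  clear (2,0): R2 −= (1)R0 → (0, -3/4, -15/4, 5/4)
pivot(1,1)=17/4: scale R1 → (0, 1, -7/17, -7/17)
  clear (0,1): R0 −= (-1/4)R1 → (1, 0, 11/17, -6/17)
  clear (2,1): R2 −= (-3/4)R1 → (0, 0, -69/17, 16/17)
pivot(2,2)=-69/17: scale R2 → (0, 0, 1, -16/69)
  clear (0,2): R0 −= (11/17)R2 → (1, 0, 0, -14/69)
  clear (1,2): R1 −= (-7/17)R2 → (0, 1, 0, -35/69)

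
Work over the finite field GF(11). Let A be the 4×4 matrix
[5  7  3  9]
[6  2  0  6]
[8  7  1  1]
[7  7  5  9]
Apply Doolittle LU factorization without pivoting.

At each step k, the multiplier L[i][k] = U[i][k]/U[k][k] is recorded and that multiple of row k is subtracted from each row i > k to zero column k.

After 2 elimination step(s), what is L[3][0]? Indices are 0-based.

[col 0] pivot 5
  R1 -= 10*R0 → (0, 9, 3, 4)  (L[1][0] := 10)
  R2 -= 6*R0 → (0, 9, 5, 2)  (L[2][0] := 6)
  R3 -= 8*R0 → (0, 6, 3, 3)  (L[3][0] := 8)
[col 1] pivot 9
  R2 -= 1*R1 → (0, 0, 2, 9)  (L[2][1] := 1)
  R3 -= 8*R1 → (0, 0, 1, 4)  (L[3][1] := 8)

L[3][0] = 8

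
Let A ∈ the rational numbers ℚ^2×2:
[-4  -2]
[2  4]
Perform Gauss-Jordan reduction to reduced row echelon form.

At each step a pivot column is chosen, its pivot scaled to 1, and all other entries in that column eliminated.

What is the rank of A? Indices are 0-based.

step 1: normalize row 0 (÷-4) = (1, 1/2)
  row 1: subtract 2×row0 = (0, 3)
step 2: normalize row 1 (÷3) = (0, 1)
  row 0: subtract 1/2×row1 = (1, 0)

rank = 2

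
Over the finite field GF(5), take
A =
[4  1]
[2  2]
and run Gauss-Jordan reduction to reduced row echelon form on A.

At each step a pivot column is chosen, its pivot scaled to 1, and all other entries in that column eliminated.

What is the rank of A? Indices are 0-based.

rank = 2

[1] R0 /= 4  ⇒  (1, 4)
     R1 -= 2·R0  ⇒  (0, 4)
[2] R1 /= 4  ⇒  (0, 1)
     R0 -= 4·R1  ⇒  (1, 0)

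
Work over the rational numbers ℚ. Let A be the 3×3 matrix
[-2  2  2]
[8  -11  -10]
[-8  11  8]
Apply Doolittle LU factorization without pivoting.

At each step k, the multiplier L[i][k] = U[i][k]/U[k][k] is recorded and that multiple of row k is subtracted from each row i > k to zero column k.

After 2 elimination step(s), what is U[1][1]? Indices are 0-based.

k=0: U[0][0]=-2
  eliminate (1,0): mult=-4, new row 1: (0, -3, -2); set L[1][0]=-4
  eliminate (2,0): mult=4, new row 2: (0, 3, 0); set L[2][0]=4
k=1: U[1][1]=-3
  eliminate (2,1): mult=-1, new row 2: (0, 0, -2); set L[2][1]=-1

U[1][1] = -3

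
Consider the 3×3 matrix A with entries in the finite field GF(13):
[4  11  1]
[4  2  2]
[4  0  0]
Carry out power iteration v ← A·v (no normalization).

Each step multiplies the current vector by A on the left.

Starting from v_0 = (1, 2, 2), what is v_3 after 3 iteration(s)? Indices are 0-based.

v_3 = (10, 9, 4)

v_0 = (1, 2, 2).
v_1 = A·v_0 = (2, 12, 4).
v_2 = A·v_1 = (1, 1, 8).
v_3 = A·v_2 = (10, 9, 4).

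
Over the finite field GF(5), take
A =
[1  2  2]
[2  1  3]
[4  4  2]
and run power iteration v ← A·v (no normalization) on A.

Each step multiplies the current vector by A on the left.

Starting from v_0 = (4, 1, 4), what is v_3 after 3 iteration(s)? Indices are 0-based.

v_3 = (0, 0, 2)

v_0 = (4, 1, 4).
v_1 = A·v_0 = (4, 1, 3).
v_2 = A·v_1 = (2, 3, 1).
v_3 = A·v_2 = (0, 0, 2).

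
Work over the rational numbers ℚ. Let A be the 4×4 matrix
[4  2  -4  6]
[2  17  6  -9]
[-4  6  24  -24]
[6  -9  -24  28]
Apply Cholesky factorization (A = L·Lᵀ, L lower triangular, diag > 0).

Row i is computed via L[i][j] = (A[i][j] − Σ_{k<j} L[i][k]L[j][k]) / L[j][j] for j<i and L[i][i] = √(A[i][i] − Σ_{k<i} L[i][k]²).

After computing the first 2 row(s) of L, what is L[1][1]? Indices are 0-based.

L[1][1] = 4

Step 1: L[0][0] = √(4) = 2.
  L[1][0] = (2) / L[0][0] = 1.
Step 2: L[1][1] = √(16) = 4.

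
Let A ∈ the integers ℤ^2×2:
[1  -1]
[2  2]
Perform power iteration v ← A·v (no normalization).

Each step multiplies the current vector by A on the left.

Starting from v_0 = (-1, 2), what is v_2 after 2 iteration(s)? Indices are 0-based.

v_2 = (-5, -2)

v_0 = (-1, 2).
v_1 = A·v_0 = (-3, 2).
v_2 = A·v_1 = (-5, -2).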